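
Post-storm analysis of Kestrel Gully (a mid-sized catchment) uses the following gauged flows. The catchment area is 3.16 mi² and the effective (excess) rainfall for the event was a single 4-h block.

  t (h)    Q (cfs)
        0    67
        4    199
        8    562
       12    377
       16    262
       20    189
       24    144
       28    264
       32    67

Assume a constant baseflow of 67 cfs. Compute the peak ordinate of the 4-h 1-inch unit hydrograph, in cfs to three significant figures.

U_p ≈ 165 cfs

Direct runoff: 0.0, 132.0, 495.0, 310.0, 195.0, 122.0, 77.0, 197.0, 0.0 cfs; ΣQ_DR = 1528 cfs, peak = 495.0 cfs.
Runoff depth d = ΣQ_DR·Δt / A = 1528 × 14400 / (3.16 mi²) = 2.997 in.
The 1-inch UH is the DRH scaled by (1 in)/d, so U_p = 495.0 × 1/2.997 = 165 cfs.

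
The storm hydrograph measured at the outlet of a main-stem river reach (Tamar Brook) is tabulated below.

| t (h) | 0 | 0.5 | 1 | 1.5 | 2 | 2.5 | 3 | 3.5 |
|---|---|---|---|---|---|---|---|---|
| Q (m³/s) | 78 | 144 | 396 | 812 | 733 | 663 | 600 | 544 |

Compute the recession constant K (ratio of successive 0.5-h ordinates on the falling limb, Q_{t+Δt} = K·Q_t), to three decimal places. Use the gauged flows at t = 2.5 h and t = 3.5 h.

Using the recession-limb readings at t = 2.5 h and t = 3.5 h: Q falls from 663 to 544 m³/s over 2 intervals.
K = (Q₂/Q₁)^(1/2) = (544/663)^(1/2) = 0.906.

K ≈ 0.906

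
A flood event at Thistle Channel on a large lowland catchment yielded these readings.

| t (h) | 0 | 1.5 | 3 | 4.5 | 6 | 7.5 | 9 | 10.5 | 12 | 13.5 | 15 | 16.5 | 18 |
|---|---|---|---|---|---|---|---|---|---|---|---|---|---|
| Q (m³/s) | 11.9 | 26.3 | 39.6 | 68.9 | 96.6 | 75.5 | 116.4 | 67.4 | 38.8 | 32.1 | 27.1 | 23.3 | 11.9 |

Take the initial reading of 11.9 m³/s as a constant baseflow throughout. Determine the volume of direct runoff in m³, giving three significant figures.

V ≈ 2.60 × 10^6 m³

Direct-runoff ordinates (Q − Q_b): 0.0, 14.4, 27.7, 57.0, 84.7, 63.6, 104.5, 55.5, 26.9, 20.2, 15.2, 11.4, 0.0 m³/s.
ΣQ_DR = 481.1 m³/s.
With Δt = 1.5 h = 5400 s, V = ΣQ_DR · Δt = 481.1 × 5400 = 2.60 × 10^6 m³.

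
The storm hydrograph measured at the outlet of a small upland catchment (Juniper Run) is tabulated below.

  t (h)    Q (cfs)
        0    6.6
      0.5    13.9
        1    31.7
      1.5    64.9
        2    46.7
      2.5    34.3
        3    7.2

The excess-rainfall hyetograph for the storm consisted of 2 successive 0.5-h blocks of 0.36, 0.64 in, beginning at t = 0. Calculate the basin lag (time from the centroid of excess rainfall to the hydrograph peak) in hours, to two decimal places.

t_L ≈ 0.93 h

Centroid of excess rainfall: t_c = Σ P_i·t̄_i / ΣP_i = 0.5700 h (block centres at 0.25, 0.75 h).
Hydrograph peak occurs at t = 1.5 h, so basin lag t_L = 1.5 − 0.5700 = 0.93 h.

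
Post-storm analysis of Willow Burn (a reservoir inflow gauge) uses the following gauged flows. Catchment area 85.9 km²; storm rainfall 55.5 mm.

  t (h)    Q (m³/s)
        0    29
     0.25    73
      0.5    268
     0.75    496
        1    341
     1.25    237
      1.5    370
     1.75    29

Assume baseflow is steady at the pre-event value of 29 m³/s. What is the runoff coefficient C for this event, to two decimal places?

C ≈ 0.30

ΣQ_DR = 1611 m³/s; V = ΣQ_DR·Δt = 1.450 × 10^6 m³.
Runoff depth d = V / A = 16.88 mm.
C = d / P = 16.88 / 55.5 = 0.30.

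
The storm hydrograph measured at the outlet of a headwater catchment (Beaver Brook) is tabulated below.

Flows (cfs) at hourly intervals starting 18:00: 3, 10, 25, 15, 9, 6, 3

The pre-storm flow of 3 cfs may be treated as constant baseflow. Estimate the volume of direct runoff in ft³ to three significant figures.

Direct-runoff ordinates (Q − Q_b): 0.0, 7.0, 22.0, 12.0, 6.0, 3.0, 0.0 cfs.
ΣQ_DR = 50.00 cfs.
With Δt = 1 h = 3600 s, V = ΣQ_DR · Δt = 50.00 × 3600 = 1.80 × 10^5 ft³.

V ≈ 1.80 × 10^5 ft³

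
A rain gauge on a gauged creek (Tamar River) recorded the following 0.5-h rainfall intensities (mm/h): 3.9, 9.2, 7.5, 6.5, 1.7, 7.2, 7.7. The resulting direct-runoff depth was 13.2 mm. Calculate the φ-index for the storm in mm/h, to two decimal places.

Only the 6 blocks with intensity above φ contribute runoff: 3.9, 9.2, 7.5, 6.5, 7.2, 7.7 mm/h.
Σ(I−φ)·Δt = d  ⇒  (3.9+9.2+7.5+6.5+7.2+7.7 − 6φ)·0.5 = 13.2
φ = (42.00 − 13.2/0.5) / 6 = 2.60 mm/h.

φ ≈ 2.60 mm/h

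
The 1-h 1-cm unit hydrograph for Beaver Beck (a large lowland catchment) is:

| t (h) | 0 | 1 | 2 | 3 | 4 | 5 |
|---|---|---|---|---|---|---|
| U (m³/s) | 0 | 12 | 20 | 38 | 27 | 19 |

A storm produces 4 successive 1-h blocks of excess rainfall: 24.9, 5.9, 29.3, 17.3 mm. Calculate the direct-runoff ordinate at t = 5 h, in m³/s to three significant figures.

By discrete convolution, Q_j = Σ (P_i / 10 mm) · U_{j−i}.
At t = 5 h (j=5): Q = (24.9/10)·19 + (5.9/10)·27 + (29.3/10)·38 + (17.3/10)·20 = 209 m³/s.

Q ≈ 209 m³/s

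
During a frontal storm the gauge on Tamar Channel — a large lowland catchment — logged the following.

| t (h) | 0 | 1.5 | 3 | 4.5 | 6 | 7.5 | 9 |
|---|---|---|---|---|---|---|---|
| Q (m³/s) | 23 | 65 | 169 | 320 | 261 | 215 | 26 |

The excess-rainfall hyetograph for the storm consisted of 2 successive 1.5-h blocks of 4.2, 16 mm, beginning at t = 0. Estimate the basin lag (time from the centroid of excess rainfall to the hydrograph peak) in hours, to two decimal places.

Centroid of excess rainfall: t_c = Σ P_i·t̄_i / ΣP_i = 1.9381 h (block centres at 0.75, 2.25 h).
Hydrograph peak occurs at t = 4.5 h, so basin lag t_L = 4.5 − 1.9381 = 2.56 h.

t_L ≈ 2.56 h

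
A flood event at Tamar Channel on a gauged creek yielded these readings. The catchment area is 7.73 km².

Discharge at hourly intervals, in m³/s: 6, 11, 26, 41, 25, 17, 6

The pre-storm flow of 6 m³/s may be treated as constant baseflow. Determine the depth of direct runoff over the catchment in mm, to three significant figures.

Direct runoff: 0.0, 5.0, 20.0, 35.0, 19.0, 11.0, 0.0 m³/s; ΣQ_DR = 90.00 m³/s.
V = ΣQ_DR · Δt = 90.00 × 3600 s = 3.240 × 10^5 m³.
Over A = 7.73 km², depth = V / A = 41.9 mm.

d ≈ 41.9 mm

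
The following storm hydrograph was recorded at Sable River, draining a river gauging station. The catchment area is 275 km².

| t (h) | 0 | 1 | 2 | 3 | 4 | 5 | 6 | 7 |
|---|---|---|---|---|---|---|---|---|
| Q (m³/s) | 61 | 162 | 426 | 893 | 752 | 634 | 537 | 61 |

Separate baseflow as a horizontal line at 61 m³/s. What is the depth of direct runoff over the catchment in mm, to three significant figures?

Direct runoff: 0.0, 101.0, 365.0, 832.0, 691.0, 573.0, 476.0, 0.0 m³/s; ΣQ_DR = 3038 m³/s.
V = ΣQ_DR · Δt = 3038 × 3600 s = 1.094 × 10^7 m³.
Over A = 275 km², depth = V / A = 39.8 mm.

d ≈ 39.8 mm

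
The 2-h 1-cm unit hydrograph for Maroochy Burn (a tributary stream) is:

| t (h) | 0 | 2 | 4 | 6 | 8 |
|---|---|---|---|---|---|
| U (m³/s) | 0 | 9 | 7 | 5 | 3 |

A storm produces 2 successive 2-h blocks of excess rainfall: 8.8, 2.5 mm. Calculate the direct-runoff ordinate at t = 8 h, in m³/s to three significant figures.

By discrete convolution, Q_j = Σ (P_i / 10 mm) · U_{j−i}.
At t = 8 h (j=4): Q = (8.8/10)·3 + (2.5/10)·5 = 3.89 m³/s.

Q ≈ 3.89 m³/s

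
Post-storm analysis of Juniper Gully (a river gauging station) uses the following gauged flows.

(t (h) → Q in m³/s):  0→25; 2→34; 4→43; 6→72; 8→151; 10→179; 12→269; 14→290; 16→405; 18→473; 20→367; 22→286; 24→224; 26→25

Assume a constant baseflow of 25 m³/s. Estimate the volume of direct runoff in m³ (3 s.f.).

V ≈ 1.79 × 10^7 m³

Direct-runoff ordinates (Q − Q_b): 0.0, 9.0, 18.0, 47.0, 126.0, 154.0, 244.0, 265.0, 380.0, 448.0, 342.0, 261.0, 199.0, 0.0 m³/s.
ΣQ_DR = 2493 m³/s.
With Δt = 2 h = 7200 s, V = ΣQ_DR · Δt = 2493 × 7200 = 1.79 × 10^7 m³.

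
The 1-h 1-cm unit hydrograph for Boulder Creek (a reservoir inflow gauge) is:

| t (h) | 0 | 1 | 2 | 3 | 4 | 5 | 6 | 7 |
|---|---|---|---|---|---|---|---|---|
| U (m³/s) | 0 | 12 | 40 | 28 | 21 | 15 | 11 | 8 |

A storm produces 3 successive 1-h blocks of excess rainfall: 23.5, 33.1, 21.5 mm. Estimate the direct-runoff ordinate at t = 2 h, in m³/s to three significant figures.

By discrete convolution, Q_j = Σ (P_i / 10 mm) · U_{j−i}.
At t = 2 h (j=2): Q = (23.5/10)·40 + (33.1/10)·12 + (21.5/10)·0 = 134 m³/s.

Q ≈ 134 m³/s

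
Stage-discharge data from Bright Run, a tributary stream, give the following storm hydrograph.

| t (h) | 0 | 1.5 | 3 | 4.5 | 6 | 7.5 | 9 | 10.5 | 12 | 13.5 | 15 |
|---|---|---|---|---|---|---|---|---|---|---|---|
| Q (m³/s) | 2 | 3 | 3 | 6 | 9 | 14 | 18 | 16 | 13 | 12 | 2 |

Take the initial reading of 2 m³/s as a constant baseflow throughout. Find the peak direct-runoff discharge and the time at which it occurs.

Q_p = 16.0 m³/s at t = 9 h

Subtracting baseflow gives direct-runoff ordinates: 0.0, 1.0, 1.0, 4.0, 7.0, 12.0, 16.0, 14.0, 11.0, 10.0, 0.0 m³/s.
The maximum is 16.0 m³/s, occurring at the reading for t = 9 h.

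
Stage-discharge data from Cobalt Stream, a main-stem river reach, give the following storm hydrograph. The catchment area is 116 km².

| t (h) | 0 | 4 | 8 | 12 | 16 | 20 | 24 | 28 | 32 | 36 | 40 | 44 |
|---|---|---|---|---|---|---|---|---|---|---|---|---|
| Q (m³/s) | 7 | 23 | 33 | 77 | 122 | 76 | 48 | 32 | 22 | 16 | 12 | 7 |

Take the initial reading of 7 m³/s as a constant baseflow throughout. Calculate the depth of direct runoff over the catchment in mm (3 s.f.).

Direct runoff: 0.0, 16.0, 26.0, 70.0, 115.0, 69.0, 41.0, 25.0, 15.0, 9.0, 5.0, 0.0 m³/s; ΣQ_DR = 391.0 m³/s.
V = ΣQ_DR · Δt = 391.0 × 14400 s = 5.630 × 10^6 m³.
Over A = 116 km², depth = V / A = 48.5 mm.

d ≈ 48.5 mm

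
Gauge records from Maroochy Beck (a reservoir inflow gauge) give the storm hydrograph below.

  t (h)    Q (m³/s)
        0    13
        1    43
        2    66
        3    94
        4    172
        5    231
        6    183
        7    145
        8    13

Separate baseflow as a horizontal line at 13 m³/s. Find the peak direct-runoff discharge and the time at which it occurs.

Subtracting baseflow gives direct-runoff ordinates: 0.0, 30.0, 53.0, 81.0, 159.0, 218.0, 170.0, 132.0, 0.0 m³/s.
The maximum is 218.0 m³/s, occurring at the reading for t = 5 h.

Q_p = 218.0 m³/s at t = 5 h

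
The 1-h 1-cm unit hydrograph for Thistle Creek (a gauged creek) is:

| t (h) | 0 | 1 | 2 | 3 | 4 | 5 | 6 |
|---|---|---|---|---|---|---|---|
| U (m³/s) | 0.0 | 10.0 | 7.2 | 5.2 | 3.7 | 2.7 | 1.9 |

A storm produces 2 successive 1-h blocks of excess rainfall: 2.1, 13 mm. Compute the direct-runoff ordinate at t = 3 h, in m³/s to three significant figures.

Q ≈ 10.5 m³/s

By discrete convolution, Q_j = Σ (P_i / 10 mm) · U_{j−i}.
At t = 3 h (j=3): Q = (2.1/10)·5.2 + (13/10)·7.2 = 10.5 m³/s.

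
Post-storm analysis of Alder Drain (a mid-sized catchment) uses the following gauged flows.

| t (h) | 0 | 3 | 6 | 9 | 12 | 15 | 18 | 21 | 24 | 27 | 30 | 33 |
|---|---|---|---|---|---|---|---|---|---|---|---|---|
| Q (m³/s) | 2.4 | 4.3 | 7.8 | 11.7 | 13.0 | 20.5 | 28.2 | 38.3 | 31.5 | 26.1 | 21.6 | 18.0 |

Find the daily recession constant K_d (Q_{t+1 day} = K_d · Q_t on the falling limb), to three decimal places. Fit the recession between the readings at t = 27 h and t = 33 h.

Between t = 27 h and t = 33 h the flow falls from 26.1 to 18.0 m³/s over 2×3 h = 6 h.
Per-interval ratio K = (18.0/26.1)^(1/2) = 0.8305; K_d = K^(24/3) = 0.226.

K_d ≈ 0.226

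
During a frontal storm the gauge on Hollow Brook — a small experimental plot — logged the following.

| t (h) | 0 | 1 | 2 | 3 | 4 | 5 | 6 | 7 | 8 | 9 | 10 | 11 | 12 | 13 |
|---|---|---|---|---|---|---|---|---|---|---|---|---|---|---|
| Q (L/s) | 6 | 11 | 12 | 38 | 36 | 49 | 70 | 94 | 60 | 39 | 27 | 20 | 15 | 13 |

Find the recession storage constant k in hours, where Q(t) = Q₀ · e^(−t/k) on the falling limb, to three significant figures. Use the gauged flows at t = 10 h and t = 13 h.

k ≈ 4.10 h

On the falling limb, Q drops from 27 to 13 L/s between t = 10 h and t = 13 h (Δt = 3 h).
k = −Δt / ln(Q₂/Q₁) = −3 / ln(13/27) = 4.10 h.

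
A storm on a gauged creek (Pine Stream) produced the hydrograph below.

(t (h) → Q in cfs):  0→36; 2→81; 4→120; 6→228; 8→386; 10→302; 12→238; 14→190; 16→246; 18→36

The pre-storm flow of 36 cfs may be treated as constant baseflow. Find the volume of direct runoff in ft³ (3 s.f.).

V ≈ 1.08 × 10^7 ft³

Direct-runoff ordinates (Q − Q_b): 0.0, 45.0, 84.0, 192.0, 350.0, 266.0, 202.0, 154.0, 210.0, 0.0 cfs.
ΣQ_DR = 1503 cfs.
With Δt = 2 h = 7200 s, V = ΣQ_DR · Δt = 1503 × 7200 = 1.08 × 10^7 ft³.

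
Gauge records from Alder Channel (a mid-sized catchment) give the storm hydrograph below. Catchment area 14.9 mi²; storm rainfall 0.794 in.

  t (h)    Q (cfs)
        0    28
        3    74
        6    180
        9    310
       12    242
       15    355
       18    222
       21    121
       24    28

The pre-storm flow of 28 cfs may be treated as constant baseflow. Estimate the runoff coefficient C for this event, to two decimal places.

ΣQ_DR = 1308 cfs; V = ΣQ_DR·Δt = 1.413 × 10^7 ft³.
Runoff depth d = V / A = 0.4081 in.
C = d / P = 0.4081 / 0.794 = 0.51.

C ≈ 0.51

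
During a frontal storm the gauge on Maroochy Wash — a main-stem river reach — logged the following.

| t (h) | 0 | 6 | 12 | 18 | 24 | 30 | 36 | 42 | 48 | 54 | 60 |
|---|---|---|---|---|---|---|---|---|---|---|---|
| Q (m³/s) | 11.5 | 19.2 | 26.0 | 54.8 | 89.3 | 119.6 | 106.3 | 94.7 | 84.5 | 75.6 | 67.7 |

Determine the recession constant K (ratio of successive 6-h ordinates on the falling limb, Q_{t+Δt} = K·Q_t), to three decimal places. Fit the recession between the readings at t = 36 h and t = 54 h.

K ≈ 0.893

Using the recession-limb readings at t = 36 h and t = 54 h: Q falls from 106.3 to 75.6 m³/s over 3 intervals.
K = (Q₂/Q₁)^(1/3) = (75.6/106.3)^(1/3) = 0.893.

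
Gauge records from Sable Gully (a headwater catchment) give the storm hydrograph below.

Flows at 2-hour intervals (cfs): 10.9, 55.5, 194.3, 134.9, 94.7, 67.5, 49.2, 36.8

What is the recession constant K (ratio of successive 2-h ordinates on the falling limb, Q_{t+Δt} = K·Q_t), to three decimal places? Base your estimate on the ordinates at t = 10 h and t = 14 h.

Using the recession-limb readings at t = 10 h and t = 14 h: Q falls from 67.5 to 36.8 cfs over 2 intervals.
K = (Q₂/Q₁)^(1/2) = (36.8/67.5)^(1/2) = 0.738.

K ≈ 0.738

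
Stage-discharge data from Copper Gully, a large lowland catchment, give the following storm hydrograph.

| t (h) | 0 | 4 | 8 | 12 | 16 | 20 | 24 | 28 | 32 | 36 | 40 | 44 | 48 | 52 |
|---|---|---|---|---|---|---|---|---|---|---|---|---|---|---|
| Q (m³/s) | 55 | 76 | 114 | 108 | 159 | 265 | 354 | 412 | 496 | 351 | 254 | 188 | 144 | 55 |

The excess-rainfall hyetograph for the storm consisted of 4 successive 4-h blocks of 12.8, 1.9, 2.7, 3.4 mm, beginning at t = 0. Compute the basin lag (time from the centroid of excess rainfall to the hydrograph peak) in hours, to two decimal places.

Centroid of excess rainfall: t_c = Σ P_i·t̄_i / ΣP_i = 5.3654 h (block centres at 2, 6, 10, 14 h).
Hydrograph peak occurs at t = 32 h, so basin lag t_L = 32 − 5.3654 = 26.63 h.

t_L ≈ 26.63 h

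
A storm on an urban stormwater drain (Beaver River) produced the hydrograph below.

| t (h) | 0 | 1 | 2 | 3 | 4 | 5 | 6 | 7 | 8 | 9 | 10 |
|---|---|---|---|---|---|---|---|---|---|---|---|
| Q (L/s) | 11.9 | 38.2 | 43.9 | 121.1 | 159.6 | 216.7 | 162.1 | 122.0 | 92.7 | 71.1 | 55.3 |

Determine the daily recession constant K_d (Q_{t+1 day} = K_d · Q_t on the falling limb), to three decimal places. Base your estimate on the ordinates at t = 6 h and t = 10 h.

K_d ≈ 0.002

Between t = 6 h and t = 10 h the flow falls from 162.1 to 55.3 L/s over 4×1 h = 4 h.
Per-interval ratio K = (55.3/162.1)^(1/4) = 0.7643; K_d = K^(24/1) = 0.002.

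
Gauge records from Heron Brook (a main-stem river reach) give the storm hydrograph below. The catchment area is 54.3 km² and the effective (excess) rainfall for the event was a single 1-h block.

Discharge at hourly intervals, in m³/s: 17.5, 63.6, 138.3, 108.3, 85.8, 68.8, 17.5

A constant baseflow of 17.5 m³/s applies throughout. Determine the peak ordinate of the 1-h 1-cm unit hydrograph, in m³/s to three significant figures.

U_p ≈ 48.3 m³/s

Direct runoff: 0.0, 46.1, 120.8, 90.8, 68.3, 51.3, 0.0 m³/s; ΣQ_DR = 377.3 m³/s, peak = 120.8 m³/s.
Runoff depth d = ΣQ_DR·Δt / A = 377.3 × 3600 / (54.3 km²) = 25.01 mm.
The 1-cm UH is the DRH scaled by (10 mm)/d, so U_p = 120.8 × 10/25.01 = 48.3 m³/s.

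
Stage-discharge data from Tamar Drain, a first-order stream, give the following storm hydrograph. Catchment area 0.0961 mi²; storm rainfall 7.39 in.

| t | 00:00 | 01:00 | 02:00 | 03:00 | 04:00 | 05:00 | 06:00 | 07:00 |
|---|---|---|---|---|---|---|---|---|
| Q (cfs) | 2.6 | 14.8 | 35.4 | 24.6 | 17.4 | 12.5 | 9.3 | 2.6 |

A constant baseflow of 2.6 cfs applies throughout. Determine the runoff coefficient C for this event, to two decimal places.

ΣQ_DR = 98.40 cfs; V = ΣQ_DR·Δt = 3.542 × 10^5 ft³.
Runoff depth d = V / A = 1.587 in.
C = d / P = 1.587 / 7.39 = 0.21.

C ≈ 0.21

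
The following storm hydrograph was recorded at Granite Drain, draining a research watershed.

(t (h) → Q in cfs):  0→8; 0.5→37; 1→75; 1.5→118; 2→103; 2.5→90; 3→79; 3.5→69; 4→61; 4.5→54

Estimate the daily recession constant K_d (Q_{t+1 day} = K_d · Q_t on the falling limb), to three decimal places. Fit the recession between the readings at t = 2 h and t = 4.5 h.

Between t = 2 h and t = 4.5 h the flow falls from 103 to 54 cfs over 5×0.5 h = 2.5 h.
Per-interval ratio K = (54/103)^(1/5) = 0.8788; K_d = K^(24/0.5) = 0.002.

K_d ≈ 0.002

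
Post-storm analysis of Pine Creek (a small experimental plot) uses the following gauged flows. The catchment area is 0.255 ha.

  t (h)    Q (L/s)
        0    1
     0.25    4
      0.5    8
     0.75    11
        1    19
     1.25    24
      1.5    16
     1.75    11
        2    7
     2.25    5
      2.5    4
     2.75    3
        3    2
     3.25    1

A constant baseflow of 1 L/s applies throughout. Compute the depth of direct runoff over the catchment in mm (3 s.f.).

Direct runoff: 0.0, 3.0, 7.0, 10.0, 18.0, 23.0, 15.0, 10.0, 6.0, 4.0, 3.0, 2.0, 1.0, 0.0 L/s; ΣQ_DR = 102.0 L/s.
V = ΣQ_DR · Δt = 102.0 × 900 s = 91800 L.
Over A = 0.255 ha, depth = V / A = 36.0 mm.

d ≈ 36.0 mm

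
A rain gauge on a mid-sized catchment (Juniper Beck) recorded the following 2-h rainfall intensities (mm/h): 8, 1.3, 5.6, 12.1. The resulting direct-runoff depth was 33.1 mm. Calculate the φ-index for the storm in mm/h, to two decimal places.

Only the 3 blocks with intensity above φ contribute runoff: 8, 5.6, 12.1 mm/h.
Σ(I−φ)·Δt = d  ⇒  (8+5.6+12.1 − 3φ)·2 = 33.1
φ = (25.70 − 33.1/2) / 3 = 3.05 mm/h.

φ ≈ 3.05 mm/h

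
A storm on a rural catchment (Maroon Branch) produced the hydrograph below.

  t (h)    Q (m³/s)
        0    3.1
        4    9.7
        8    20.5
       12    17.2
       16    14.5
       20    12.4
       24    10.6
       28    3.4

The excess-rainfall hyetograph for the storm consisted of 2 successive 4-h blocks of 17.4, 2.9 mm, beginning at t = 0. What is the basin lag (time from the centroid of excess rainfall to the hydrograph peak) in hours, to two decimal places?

Centroid of excess rainfall: t_c = Σ P_i·t̄_i / ΣP_i = 2.5714 h (block centres at 2, 6 h).
Hydrograph peak occurs at t = 8 h, so basin lag t_L = 8 − 2.5714 = 5.43 h.

t_L ≈ 5.43 h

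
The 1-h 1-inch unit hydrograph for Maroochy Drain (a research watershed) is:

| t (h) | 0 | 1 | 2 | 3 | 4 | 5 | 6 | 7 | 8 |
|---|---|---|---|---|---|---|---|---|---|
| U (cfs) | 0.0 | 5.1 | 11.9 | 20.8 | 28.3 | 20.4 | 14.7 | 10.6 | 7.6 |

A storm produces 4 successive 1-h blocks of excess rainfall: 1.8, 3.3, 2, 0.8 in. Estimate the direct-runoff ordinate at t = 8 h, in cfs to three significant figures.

By discrete convolution, Q_j = Σ (P_i / 1 in) · U_{j−i}.
At t = 8 h (j=8): Q = (1.8/1)·7.6 + (3.3/1)·10.6 + (2/1)·14.7 + (0.8/1)·20.4 = 94.4 cfs.

Q ≈ 94.4 cfs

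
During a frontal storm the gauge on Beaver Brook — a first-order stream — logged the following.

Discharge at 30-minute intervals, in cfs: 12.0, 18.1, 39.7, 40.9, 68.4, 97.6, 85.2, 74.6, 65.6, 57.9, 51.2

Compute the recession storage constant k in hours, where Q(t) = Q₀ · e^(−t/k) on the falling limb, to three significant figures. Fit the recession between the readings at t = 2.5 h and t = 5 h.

k ≈ 3.88 h

On the falling limb, Q drops from 97.6 to 51.2 cfs between t = 2.5 h and t = 5 h (Δt = 2.5 h).
k = −Δt / ln(Q₂/Q₁) = −2.5 / ln(51.2/97.6) = 3.88 h.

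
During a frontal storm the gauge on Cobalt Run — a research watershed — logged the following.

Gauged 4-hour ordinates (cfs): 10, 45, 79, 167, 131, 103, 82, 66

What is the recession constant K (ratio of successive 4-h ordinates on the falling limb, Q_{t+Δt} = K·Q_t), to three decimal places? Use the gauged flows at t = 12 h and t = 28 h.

K ≈ 0.793

Using the recession-limb readings at t = 12 h and t = 28 h: Q falls from 167 to 66 cfs over 4 intervals.
K = (Q₂/Q₁)^(1/4) = (66/167)^(1/4) = 0.793.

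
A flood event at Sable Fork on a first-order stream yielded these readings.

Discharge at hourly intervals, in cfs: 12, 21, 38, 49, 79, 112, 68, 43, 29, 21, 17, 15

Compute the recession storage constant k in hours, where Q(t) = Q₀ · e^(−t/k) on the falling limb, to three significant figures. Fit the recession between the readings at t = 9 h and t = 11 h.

k ≈ 5.94 h

On the falling limb, Q drops from 21 to 15 cfs between t = 9 h and t = 11 h (Δt = 2 h).
k = −Δt / ln(Q₂/Q₁) = −2 / ln(15/21) = 5.94 h.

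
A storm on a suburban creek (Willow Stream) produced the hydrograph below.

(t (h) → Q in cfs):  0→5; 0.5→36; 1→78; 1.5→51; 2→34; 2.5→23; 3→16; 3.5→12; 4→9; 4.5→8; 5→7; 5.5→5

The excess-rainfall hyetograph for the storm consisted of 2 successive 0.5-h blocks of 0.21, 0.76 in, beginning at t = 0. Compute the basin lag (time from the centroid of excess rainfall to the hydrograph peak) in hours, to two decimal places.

t_L ≈ 0.36 h

Centroid of excess rainfall: t_c = Σ P_i·t̄_i / ΣP_i = 0.6418 h (block centres at 0.25, 0.75 h).
Hydrograph peak occurs at t = 1 h, so basin lag t_L = 1 − 0.6418 = 0.36 h.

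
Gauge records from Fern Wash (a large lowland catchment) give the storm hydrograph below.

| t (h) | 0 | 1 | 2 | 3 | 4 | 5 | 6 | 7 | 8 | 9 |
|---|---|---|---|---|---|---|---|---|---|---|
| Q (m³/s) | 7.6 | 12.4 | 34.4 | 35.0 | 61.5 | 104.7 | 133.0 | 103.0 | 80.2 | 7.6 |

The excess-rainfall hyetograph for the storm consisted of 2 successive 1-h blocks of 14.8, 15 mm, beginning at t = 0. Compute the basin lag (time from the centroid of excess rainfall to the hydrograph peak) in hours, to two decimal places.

t_L ≈ 5.00 h

Centroid of excess rainfall: t_c = Σ P_i·t̄_i / ΣP_i = 1.0034 h (block centres at 0.5, 1.5 h).
Hydrograph peak occurs at t = 6 h, so basin lag t_L = 6 − 1.0034 = 5.00 h.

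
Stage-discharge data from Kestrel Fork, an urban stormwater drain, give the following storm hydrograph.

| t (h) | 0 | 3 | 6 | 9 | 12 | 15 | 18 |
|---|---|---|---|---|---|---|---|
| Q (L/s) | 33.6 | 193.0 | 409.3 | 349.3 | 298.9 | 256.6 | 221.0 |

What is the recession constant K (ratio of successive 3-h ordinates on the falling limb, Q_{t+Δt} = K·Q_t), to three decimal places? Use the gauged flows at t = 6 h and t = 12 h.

K ≈ 0.855

Using the recession-limb readings at t = 6 h and t = 12 h: Q falls from 409.3 to 298.9 L/s over 2 intervals.
K = (Q₂/Q₁)^(1/2) = (298.9/409.3)^(1/2) = 0.855.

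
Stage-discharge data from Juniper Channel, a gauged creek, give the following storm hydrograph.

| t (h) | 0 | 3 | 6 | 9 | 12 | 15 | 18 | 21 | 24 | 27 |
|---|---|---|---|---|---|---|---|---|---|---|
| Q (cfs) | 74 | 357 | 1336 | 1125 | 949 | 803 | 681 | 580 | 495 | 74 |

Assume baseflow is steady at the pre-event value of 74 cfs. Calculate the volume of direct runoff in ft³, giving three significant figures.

V ≈ 6.19 × 10^7 ft³

Direct-runoff ordinates (Q − Q_b): 0.0, 283.0, 1262.0, 1051.0, 875.0, 729.0, 607.0, 506.0, 421.0, 0.0 cfs.
ΣQ_DR = 5734 cfs.
With Δt = 3 h = 10800 s, V = ΣQ_DR · Δt = 5734 × 10800 = 6.19 × 10^7 ft³.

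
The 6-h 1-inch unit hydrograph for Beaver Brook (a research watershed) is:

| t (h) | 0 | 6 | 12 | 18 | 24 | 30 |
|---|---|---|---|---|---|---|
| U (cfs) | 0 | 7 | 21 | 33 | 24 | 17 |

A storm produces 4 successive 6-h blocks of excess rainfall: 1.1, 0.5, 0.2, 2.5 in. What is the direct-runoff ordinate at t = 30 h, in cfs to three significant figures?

Q ≈ 89.8 cfs

By discrete convolution, Q_j = Σ (P_i / 1 in) · U_{j−i}.
At t = 30 h (j=5): Q = (1.1/1)·17 + (0.5/1)·24 + (0.2/1)·33 + (2.5/1)·21 = 89.8 cfs.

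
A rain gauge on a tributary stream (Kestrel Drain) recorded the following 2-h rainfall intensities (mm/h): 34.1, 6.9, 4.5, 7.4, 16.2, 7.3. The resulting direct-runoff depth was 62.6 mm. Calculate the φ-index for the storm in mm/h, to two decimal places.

Only the 2 blocks with intensity above φ contribute runoff: 34.1, 16.2 mm/h.
Σ(I−φ)·Δt = d  ⇒  (34.1+16.2 − 2φ)·2 = 62.6
φ = (50.30 − 62.6/2) / 2 = 9.50 mm/h.

φ ≈ 9.50 mm/h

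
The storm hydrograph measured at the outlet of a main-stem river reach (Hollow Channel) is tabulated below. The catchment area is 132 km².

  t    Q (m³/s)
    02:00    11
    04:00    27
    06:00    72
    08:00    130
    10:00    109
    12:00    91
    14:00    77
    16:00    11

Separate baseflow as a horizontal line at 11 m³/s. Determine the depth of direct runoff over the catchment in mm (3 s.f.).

Direct runoff: 0.0, 16.0, 61.0, 119.0, 98.0, 80.0, 66.0, 0.0 m³/s; ΣQ_DR = 440.0 m³/s.
V = ΣQ_DR · Δt = 440.0 × 7200 s = 3.168 × 10^6 m³.
Over A = 132 km², depth = V / A = 24.0 mm.

d ≈ 24.0 mm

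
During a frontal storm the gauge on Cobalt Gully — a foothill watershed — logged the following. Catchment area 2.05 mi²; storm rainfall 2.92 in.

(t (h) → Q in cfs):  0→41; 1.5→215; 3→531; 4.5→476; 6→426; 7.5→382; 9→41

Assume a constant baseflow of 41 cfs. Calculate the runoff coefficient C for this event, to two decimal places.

C ≈ 0.71

ΣQ_DR = 1825 cfs; V = ΣQ_DR·Δt = 9.855 × 10^6 ft³.
Runoff depth d = V / A = 2.069 in.
C = d / P = 2.069 / 2.92 = 0.71.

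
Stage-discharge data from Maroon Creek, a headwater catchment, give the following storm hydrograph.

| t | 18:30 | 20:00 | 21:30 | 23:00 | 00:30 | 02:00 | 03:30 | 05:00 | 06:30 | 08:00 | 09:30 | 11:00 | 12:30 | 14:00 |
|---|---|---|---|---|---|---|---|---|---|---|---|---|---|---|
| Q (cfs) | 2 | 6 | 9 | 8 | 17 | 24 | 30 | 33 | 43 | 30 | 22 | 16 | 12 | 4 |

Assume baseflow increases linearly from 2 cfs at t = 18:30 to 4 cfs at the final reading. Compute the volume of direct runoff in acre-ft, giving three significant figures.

V ≈ 26.5 acre-ft

Direct-runoff ordinates (Q − Q_b): 0.00, 3.85, 6.69, 5.54, 14.38, 21.23, 27.08, 29.92, 39.77, 26.62, 18.46, 12.31, 8.15, 0.00 cfs.
ΣQ_DR = 214.0 cfs.
With Δt = 1.5 h = 5400 s, V = ΣQ_DR · Δt = 214.0 × 5400 = 1.16 × 10^6 ft³ = 26.5 acre-ft.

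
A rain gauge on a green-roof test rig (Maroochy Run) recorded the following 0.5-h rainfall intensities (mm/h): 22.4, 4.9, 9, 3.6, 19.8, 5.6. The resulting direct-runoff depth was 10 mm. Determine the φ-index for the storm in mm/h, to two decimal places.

φ ≈ 11.10 mm/h

Only the 2 blocks with intensity above φ contribute runoff: 22.4, 19.8 mm/h.
Σ(I−φ)·Δt = d  ⇒  (22.4+19.8 − 2φ)·0.5 = 10
φ = (42.20 − 10/0.5) / 2 = 11.10 mm/h.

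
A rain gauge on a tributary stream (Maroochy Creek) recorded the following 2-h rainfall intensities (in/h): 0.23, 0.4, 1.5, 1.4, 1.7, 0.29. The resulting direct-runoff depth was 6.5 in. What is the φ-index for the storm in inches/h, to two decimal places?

Only the 3 blocks with intensity above φ contribute runoff: 1.5, 1.4, 1.7 in/h.
Σ(I−φ)·Δt = d  ⇒  (1.5+1.4+1.7 − 3φ)·2 = 6.5
φ = (4.600 − 6.5/2) / 3 = 0.45 in/h.

φ ≈ 0.45 in/h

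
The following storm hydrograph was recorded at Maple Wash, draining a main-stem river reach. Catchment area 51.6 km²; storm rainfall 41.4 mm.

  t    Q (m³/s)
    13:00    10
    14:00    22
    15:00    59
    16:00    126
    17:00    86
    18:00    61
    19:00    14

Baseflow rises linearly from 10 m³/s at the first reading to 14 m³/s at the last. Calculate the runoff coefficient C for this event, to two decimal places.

C ≈ 0.50

ΣQ_DR = 294.0 m³/s; V = ΣQ_DR·Δt = 1.058 × 10^6 m³.
Runoff depth d = V / A = 20.51 mm.
C = d / P = 20.51 / 41.4 = 0.50.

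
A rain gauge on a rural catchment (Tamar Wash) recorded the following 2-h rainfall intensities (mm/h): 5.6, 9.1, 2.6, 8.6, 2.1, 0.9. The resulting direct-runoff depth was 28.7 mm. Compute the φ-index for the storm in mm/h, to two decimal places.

Only the 3 blocks with intensity above φ contribute runoff: 5.6, 9.1, 8.6 mm/h.
Σ(I−φ)·Δt = d  ⇒  (5.6+9.1+8.6 − 3φ)·2 = 28.7
φ = (23.30 − 28.7/2) / 3 = 2.98 mm/h.

φ ≈ 2.98 mm/h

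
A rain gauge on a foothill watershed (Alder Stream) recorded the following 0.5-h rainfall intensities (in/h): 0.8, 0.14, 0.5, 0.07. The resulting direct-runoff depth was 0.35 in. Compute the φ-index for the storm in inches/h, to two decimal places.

φ ≈ 0.30 in/h

Only the 2 blocks with intensity above φ contribute runoff: 0.8, 0.5 in/h.
Σ(I−φ)·Δt = d  ⇒  (0.8+0.5 − 2φ)·0.5 = 0.35
φ = (1.300 − 0.35/0.5) / 2 = 0.30 in/h.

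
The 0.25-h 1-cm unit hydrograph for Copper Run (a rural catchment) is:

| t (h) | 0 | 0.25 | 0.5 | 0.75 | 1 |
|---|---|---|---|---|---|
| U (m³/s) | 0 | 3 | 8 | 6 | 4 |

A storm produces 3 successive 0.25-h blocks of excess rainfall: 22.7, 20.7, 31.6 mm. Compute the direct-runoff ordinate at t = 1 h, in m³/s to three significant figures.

By discrete convolution, Q_j = Σ (P_i / 10 mm) · U_{j−i}.
At t = 1 h (j=4): Q = (22.7/10)·4 + (20.7/10)·6 + (31.6/10)·8 = 46.8 m³/s.

Q ≈ 46.8 m³/s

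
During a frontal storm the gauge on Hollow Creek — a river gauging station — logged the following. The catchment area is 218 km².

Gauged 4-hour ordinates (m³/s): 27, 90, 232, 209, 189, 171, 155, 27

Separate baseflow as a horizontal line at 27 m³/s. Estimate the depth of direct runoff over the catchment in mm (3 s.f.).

Direct runoff: 0.0, 63.0, 205.0, 182.0, 162.0, 144.0, 128.0, 0.0 m³/s; ΣQ_DR = 884.0 m³/s.
V = ΣQ_DR · Δt = 884.0 × 14400 s = 1.273 × 10^7 m³.
Over A = 218 km², depth = V / A = 58.4 mm.

d ≈ 58.4 mm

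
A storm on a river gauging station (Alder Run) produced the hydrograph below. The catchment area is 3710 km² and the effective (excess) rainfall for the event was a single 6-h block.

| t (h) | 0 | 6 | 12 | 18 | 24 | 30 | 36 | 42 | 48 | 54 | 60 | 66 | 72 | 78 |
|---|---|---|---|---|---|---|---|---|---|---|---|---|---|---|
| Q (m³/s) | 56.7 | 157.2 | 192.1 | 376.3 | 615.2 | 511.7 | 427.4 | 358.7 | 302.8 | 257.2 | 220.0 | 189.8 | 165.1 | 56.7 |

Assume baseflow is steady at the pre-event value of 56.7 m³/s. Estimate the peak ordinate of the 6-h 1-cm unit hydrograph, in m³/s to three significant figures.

U_p ≈ 310 m³/s

Direct runoff: 0.0, 100.5, 135.4, 319.6, 558.5, 455.0, 370.7, 302.0, 246.1, 200.5, 163.3, 133.1, 108.4, 0.0 m³/s; ΣQ_DR = 3093 m³/s, peak = 558.5 m³/s.
Runoff depth d = ΣQ_DR·Δt / A = 3093 × 21600 / (3710 km²) = 18.01 mm.
The 1-cm UH is the DRH scaled by (10 mm)/d, so U_p = 558.5 × 10/18.01 = 310 m³/s.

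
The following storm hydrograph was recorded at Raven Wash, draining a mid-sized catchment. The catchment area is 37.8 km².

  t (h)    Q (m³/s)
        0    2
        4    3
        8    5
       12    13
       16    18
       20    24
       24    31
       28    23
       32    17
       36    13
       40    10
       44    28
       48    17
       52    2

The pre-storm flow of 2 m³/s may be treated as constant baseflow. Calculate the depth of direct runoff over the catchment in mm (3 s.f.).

Direct runoff: 0.0, 1.0, 3.0, 11.0, 16.0, 22.0, 29.0, 21.0, 15.0, 11.0, 8.0, 26.0, 15.0, 0.0 m³/s; ΣQ_DR = 178.0 m³/s.
V = ΣQ_DR · Δt = 178.0 × 14400 s = 2.563 × 10^6 m³.
Over A = 37.8 km², depth = V / A = 67.8 mm.

d ≈ 67.8 mm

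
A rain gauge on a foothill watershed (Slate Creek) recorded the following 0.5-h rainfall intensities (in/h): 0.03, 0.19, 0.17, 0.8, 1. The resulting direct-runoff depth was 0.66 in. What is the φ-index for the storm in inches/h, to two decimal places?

Only the 2 blocks with intensity above φ contribute runoff: 0.8, 1 in/h.
Σ(I−φ)·Δt = d  ⇒  (0.8+1 − 2φ)·0.5 = 0.66
φ = (1.800 − 0.66/0.5) / 2 = 0.24 in/h.

φ ≈ 0.24 in/h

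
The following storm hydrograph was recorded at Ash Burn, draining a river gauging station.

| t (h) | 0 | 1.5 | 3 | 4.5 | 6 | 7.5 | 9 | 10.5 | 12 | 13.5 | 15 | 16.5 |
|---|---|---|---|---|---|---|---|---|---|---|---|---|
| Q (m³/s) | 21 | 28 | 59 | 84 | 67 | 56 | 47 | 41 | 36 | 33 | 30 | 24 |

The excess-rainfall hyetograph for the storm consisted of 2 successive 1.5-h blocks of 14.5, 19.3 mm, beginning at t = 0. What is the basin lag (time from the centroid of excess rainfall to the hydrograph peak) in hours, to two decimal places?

t_L ≈ 2.89 h

Centroid of excess rainfall: t_c = Σ P_i·t̄_i / ΣP_i = 1.6065 h (block centres at 0.75, 2.25 h).
Hydrograph peak occurs at t = 4.5 h, so basin lag t_L = 4.5 − 1.6065 = 2.89 h.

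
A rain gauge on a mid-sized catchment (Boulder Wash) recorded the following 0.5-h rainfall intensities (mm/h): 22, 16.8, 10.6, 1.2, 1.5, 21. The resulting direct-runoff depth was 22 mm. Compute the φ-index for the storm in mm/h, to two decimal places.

Only the 4 blocks with intensity above φ contribute runoff: 22, 16.8, 10.6, 21 mm/h.
Σ(I−φ)·Δt = d  ⇒  (22+16.8+10.6+21 − 4φ)·0.5 = 22
φ = (70.40 − 22/0.5) / 4 = 6.60 mm/h.

φ ≈ 6.60 mm/h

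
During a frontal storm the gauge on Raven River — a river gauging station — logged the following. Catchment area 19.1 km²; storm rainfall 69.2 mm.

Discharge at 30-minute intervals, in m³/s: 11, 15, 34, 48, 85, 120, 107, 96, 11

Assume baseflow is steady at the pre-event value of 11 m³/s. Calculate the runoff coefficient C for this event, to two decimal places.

C ≈ 0.58

ΣQ_DR = 428.0 m³/s; V = ΣQ_DR·Δt = 7.704 × 10^5 m³.
Runoff depth d = V / A = 40.34 mm.
C = d / P = 40.34 / 69.2 = 0.58.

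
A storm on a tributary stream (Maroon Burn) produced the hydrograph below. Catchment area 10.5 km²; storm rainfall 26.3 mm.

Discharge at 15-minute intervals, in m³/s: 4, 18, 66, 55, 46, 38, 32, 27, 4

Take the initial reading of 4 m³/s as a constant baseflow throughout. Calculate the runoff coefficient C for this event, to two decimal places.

ΣQ_DR = 254.0 m³/s; V = ΣQ_DR·Δt = 2.286 × 10^5 m³.
Runoff depth d = V / A = 21.77 mm.
C = d / P = 21.77 / 26.3 = 0.83.

C ≈ 0.83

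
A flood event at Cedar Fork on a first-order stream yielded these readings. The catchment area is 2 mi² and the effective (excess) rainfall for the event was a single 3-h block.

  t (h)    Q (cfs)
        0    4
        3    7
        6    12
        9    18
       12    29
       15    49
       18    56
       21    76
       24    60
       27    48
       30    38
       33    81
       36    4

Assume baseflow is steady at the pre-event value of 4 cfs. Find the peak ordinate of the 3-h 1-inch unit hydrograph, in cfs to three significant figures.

U_p ≈ 77.0 cfs

Direct runoff: 0.0, 3.0, 8.0, 14.0, 25.0, 45.0, 52.0, 72.0, 56.0, 44.0, 34.0, 77.0, 0.0 cfs; ΣQ_DR = 430.0 cfs, peak = 77.0 cfs.
Runoff depth d = ΣQ_DR·Δt / A = 430.0 × 10800 / (2 mi²) = 0.9995 in.
The 1-inch UH is the DRH scaled by (1 in)/d, so U_p = 77.0 × 1/0.9995 = 77.0 cfs.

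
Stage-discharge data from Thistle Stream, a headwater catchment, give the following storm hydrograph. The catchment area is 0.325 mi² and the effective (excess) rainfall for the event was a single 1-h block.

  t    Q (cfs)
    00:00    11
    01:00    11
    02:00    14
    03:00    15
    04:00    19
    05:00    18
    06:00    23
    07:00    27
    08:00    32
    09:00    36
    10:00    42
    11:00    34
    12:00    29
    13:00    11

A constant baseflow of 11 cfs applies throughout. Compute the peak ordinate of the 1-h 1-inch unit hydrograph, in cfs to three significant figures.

Direct runoff: 0.0, 0.0, 3.0, 4.0, 8.0, 7.0, 12.0, 16.0, 21.0, 25.0, 31.0, 23.0, 18.0, 0.0 cfs; ΣQ_DR = 168.0 cfs, peak = 31.0 cfs.
Runoff depth d = ΣQ_DR·Δt / A = 168.0 × 3600 / (0.325 mi²) = 0.8010 in.
The 1-inch UH is the DRH scaled by (1 in)/d, so U_p = 31.0 × 1/0.8010 = 38.7 cfs.

U_p ≈ 38.7 cfs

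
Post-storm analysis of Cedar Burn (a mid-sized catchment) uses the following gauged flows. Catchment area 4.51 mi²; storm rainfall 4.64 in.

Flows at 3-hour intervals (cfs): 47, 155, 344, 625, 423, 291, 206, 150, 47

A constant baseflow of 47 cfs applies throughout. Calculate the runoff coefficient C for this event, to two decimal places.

ΣQ_DR = 1865 cfs; V = ΣQ_DR·Δt = 2.014 × 10^7 ft³.
Runoff depth d = V / A = 1.922 in.
C = d / P = 1.922 / 4.64 = 0.41.

C ≈ 0.41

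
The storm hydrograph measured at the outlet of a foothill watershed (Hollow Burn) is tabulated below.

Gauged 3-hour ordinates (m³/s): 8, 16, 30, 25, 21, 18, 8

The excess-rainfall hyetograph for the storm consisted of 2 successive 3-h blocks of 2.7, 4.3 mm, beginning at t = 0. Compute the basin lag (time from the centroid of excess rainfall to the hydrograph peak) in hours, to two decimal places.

Centroid of excess rainfall: t_c = Σ P_i·t̄_i / ΣP_i = 3.3429 h (block centres at 1.5, 4.5 h).
Hydrograph peak occurs at t = 6 h, so basin lag t_L = 6 − 3.3429 = 2.66 h.

t_L ≈ 2.66 h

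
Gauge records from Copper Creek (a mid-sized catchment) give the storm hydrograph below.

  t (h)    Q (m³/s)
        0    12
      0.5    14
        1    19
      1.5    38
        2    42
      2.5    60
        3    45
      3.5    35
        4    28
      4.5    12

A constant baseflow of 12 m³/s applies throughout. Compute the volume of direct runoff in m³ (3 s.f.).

Direct-runoff ordinates (Q − Q_b): 0.0, 2.0, 7.0, 26.0, 30.0, 48.0, 33.0, 23.0, 16.0, 0.0 m³/s.
ΣQ_DR = 185.0 m³/s.
With Δt = 0.5 h = 1800 s, V = ΣQ_DR · Δt = 185.0 × 1800 = 3.33 × 10^5 m³.

V ≈ 3.33 × 10^5 m³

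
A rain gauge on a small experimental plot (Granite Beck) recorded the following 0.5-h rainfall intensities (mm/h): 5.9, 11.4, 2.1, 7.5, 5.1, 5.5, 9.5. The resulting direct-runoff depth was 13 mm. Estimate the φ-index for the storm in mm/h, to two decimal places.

φ ≈ 3.15 mm/h

Only the 6 blocks with intensity above φ contribute runoff: 5.9, 11.4, 7.5, 5.1, 5.5, 9.5 mm/h.
Σ(I−φ)·Δt = d  ⇒  (5.9+11.4+7.5+5.1+5.5+9.5 − 6φ)·0.5 = 13
φ = (44.90 − 13/0.5) / 6 = 3.15 mm/h.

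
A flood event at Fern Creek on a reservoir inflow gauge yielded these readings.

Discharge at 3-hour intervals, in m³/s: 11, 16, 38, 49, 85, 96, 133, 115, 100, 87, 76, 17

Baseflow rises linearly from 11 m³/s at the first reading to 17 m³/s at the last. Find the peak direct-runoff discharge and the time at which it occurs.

Subtracting baseflow gives direct-runoff ordinates: 0.00, 4.45, 25.91, 36.36, 71.82, 82.27, 118.73, 100.18, 84.64, 71.09, 59.55, 0.00 m³/s.
The maximum is 118.73 m³/s, occurring at the reading for t = 18 h.

Q_p = 118.73 m³/s at t = 18 h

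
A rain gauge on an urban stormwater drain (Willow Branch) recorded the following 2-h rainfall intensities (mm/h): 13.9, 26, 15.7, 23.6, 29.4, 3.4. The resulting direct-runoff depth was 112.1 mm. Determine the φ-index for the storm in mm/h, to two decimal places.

φ ≈ 10.51 mm/h

Only the 5 blocks with intensity above φ contribute runoff: 13.9, 26, 15.7, 23.6, 29.4 mm/h.
Σ(I−φ)·Δt = d  ⇒  (13.9+26+15.7+23.6+29.4 − 5φ)·2 = 112.1
φ = (108.6 − 112.1/2) / 5 = 10.51 mm/h.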